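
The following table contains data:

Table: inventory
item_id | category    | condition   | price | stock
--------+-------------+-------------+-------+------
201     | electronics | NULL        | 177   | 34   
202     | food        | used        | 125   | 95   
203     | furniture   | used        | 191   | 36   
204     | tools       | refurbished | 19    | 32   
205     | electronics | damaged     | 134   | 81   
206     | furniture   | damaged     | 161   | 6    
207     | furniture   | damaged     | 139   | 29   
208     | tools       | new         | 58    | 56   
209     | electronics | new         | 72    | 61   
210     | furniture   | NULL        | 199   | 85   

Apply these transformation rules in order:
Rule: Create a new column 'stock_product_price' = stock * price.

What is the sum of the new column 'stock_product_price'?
65783

Step 1: For each record, compute stock * price
Example calculations:
  34 * 177 = 6018
  95 * 125 = 11875
  36 * 191 = 6876
  ...
Step 2: Sum all derived values
Step 3: Total = 65783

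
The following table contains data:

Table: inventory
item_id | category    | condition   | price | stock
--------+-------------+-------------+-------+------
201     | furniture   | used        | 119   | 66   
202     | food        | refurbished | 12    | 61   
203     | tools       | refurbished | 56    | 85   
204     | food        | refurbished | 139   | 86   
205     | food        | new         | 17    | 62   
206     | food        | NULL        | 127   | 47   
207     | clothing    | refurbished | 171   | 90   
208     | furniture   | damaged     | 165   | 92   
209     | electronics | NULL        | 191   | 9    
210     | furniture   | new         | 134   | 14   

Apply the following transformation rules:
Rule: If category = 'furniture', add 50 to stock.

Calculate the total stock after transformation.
762

Step 1: Count records where category = 'furniture': 3
Step 2: Total bonus added: 3 × 50 = 150
Step 3: Original sum of stock: 612
Step 4: Final sum = 612 + 150 = 762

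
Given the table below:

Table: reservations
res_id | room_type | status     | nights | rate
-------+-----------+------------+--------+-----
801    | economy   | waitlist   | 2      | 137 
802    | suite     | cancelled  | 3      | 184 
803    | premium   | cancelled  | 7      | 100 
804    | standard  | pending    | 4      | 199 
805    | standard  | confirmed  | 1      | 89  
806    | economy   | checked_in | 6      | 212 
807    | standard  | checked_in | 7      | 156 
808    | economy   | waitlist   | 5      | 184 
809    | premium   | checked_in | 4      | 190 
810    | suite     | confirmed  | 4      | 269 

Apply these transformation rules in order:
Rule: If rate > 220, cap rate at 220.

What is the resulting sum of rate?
1671

Step 1: 1 records have rate > 220
Step 2: These records originally summed to 269
Step 3: After capping: 1 × 220 = 220
Step 4: Unaffected records sum: 1451
Step 5: Final sum = 220 + 1451 = 1671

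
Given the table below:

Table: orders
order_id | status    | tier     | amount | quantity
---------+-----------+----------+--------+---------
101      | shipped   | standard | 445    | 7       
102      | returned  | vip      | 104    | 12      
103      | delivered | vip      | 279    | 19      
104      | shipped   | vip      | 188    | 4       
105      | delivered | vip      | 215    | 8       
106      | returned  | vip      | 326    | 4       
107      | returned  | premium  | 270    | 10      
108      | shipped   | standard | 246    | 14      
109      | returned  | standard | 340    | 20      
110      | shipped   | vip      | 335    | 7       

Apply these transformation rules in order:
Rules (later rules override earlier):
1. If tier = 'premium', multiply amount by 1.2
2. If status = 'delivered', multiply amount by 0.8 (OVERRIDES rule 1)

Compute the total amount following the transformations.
2703.2

Step 1: Rule 2 takes priority for records with status = 'delivered'
  - 2 records: 494 × 0.8 = 395.2
Step 2: Rule 1 applies to remaining records with tier = 'premium'
  - 1 records: 270 × 1.2 = 324.0
Step 3: Other records unchanged: 1984
Step 4: Final sum = 395.2 + 324.0 + 1984 = 2703.2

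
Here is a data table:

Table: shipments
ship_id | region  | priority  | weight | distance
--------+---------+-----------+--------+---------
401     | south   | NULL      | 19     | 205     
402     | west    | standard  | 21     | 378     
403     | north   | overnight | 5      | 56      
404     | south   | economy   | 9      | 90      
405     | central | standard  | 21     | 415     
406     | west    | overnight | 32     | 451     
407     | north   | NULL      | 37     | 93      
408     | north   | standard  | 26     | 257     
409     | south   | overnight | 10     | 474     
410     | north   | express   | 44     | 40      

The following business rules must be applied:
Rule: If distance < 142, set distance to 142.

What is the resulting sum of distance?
2748

Step 1: 4 records have distance < 142
Step 2: These records originally summed to 279
Step 3: After setting to minimum: 4 × 142 = 568
Step 4: Unaffected records sum: 2180
Step 5: Final sum = 568 + 2180 = 2748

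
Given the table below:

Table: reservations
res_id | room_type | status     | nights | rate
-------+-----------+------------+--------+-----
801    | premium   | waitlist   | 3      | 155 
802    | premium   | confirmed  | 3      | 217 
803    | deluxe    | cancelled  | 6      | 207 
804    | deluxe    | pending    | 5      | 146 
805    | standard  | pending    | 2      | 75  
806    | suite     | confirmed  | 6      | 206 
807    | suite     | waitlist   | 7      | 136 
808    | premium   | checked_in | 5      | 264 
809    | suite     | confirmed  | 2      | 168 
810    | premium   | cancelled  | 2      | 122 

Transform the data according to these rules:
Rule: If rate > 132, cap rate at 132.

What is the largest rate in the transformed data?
132

Step 1: Original maximum rate = 264
Step 2: Apply cap at 132
Step 3: 8 records had rate > 132 and were capped
Step 4: Maximum after transformation = 132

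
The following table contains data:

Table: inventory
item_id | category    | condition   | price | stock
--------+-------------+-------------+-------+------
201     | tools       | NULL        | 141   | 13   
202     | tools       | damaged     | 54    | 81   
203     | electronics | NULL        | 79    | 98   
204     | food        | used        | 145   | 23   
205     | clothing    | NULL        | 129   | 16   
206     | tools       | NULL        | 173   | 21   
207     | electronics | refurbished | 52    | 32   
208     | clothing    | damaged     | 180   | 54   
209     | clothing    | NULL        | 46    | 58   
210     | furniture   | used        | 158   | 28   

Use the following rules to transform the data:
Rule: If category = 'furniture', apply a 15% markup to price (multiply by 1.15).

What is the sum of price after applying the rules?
1180.7

Step 1: Records with category = 'furniture' have total price = 158
Step 2: Apply multiplier: 158 × 1.15 = 181.7
Step 3: Other records total: 999
Step 4: Final sum = 181.7 + 999 = 1180.7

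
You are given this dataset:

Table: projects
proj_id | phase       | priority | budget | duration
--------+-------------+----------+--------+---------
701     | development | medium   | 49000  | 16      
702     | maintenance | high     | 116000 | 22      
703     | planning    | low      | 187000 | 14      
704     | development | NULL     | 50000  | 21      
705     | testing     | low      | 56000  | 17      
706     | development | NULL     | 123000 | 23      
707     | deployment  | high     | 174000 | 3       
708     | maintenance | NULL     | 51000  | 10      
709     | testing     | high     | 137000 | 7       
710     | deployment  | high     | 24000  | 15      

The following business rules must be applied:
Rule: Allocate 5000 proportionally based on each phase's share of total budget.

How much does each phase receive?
deployment: 1023.78, development: 1147.88, maintenance: 863.5, planning: 966.91, testing: 997.93

Step 1: Calculate total budget = 967000
Step 2: Calculate each phase's proportion:
  deployment: 198000/967000 = 20.48% → 1023.78
  development: 222000/967000 = 22.96% → 1147.88
  maintenance: 167000/967000 = 17.27% → 863.5
  planning: 187000/967000 = 19.34% → 966.91
  testing: 193000/967000 = 19.96% → 997.93
Step 3: Verify: sum of allocations ≈ 5000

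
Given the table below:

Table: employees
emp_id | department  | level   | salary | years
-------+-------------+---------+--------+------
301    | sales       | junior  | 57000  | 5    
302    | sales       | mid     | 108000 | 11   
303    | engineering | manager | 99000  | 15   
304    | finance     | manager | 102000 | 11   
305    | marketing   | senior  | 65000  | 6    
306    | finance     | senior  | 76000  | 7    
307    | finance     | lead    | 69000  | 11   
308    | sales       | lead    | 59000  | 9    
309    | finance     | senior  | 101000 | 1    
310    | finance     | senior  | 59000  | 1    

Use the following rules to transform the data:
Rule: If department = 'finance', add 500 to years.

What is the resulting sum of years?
2577

Step 1: Count records where department = 'finance': 5
Step 2: Total bonus added: 5 × 500 = 2500
Step 3: Original sum of years: 77
Step 4: Final sum = 77 + 2500 = 2577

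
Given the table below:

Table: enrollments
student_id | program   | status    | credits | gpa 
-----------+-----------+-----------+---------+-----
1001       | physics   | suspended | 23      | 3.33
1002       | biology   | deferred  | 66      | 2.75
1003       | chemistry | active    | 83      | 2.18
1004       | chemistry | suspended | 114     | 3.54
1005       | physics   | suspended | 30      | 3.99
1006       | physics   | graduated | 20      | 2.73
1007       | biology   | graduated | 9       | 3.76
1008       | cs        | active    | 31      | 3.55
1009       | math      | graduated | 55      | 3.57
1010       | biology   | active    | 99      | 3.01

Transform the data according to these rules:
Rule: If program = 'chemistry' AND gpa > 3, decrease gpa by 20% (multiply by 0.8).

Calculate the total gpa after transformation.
31.7

Step 1: Find records where program = 'chemistry' AND gpa > 3
Step 2: 1 records match, summing to 3.54
Step 3: After multiplier: 3.54 × 0.8 = 2.83
Step 4: Unaffected records sum: 28.87
Step 5: Final sum = 2.83 + 28.87 = 31.7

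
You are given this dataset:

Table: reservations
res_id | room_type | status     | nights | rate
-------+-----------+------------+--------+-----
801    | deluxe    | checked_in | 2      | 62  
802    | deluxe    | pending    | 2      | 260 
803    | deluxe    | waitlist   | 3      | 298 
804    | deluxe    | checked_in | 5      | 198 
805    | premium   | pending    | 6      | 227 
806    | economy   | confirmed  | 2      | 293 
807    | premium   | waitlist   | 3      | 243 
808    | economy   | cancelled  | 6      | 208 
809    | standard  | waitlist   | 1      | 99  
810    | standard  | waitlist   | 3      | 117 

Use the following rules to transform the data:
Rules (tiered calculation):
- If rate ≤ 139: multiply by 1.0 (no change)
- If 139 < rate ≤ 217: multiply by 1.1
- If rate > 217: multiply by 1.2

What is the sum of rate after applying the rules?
2309.8

Step 1: Tier 1 (rate ≤ 139): 3 records, sum = 278 × 1.0 = 278.0
Step 2: Tier 2 (139 < rate ≤ 217): 2 records, sum = 406 × 1.1 = 446.6
Step 3: Tier 3 (rate > 217): 5 records, sum = 1321 × 1.2 = 1585.2
Step 4: Final sum = 278.0 + 446.6 + 1585.2 = 2309.8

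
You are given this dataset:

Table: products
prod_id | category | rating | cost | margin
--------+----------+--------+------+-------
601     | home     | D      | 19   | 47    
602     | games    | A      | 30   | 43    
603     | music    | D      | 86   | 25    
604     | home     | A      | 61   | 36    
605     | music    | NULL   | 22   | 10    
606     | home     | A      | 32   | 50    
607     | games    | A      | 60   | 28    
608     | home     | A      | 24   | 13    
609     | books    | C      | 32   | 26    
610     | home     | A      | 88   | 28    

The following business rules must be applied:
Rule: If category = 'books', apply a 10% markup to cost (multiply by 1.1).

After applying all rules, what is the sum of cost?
457.2

Step 1: Records with category = 'books' have total cost = 32
Step 2: Apply multiplier: 32 × 1.1 = 35.2
Step 3: Other records total: 422
Step 4: Final sum = 35.2 + 422 = 457.2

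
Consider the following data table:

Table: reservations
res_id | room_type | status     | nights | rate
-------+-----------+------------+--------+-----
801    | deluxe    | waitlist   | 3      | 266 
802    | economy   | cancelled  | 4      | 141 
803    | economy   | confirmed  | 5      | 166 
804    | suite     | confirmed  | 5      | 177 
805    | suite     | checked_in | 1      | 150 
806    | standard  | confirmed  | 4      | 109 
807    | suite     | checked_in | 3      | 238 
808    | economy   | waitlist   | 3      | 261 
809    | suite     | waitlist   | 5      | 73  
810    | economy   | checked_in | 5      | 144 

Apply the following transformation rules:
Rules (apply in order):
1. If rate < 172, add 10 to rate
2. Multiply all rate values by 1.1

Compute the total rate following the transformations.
1963.5

Step 1: Apply Rule 1 - Add 10 to records with rate < 172
  - 6 records affected: 783 + (6 × 10) = 843
  - Unaffected records: 942
  - Sum after Rule 1: 1785
Step 2: Apply Rule 2 - Multiply all by 1.1
  - 1785 × 1.1 = 1963.5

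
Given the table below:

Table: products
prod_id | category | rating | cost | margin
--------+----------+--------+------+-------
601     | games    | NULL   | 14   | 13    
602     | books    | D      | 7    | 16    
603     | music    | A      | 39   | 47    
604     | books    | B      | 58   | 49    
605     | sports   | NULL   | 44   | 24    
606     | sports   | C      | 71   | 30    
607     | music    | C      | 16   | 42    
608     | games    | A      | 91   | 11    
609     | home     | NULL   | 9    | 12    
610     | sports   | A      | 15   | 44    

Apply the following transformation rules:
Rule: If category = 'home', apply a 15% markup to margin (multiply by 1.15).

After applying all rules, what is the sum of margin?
289.8

Step 1: Records with category = 'home' have total margin = 12
Step 2: Apply multiplier: 12 × 1.15 = 13.8
Step 3: Other records total: 276
Step 4: Final sum = 13.8 + 276 = 289.8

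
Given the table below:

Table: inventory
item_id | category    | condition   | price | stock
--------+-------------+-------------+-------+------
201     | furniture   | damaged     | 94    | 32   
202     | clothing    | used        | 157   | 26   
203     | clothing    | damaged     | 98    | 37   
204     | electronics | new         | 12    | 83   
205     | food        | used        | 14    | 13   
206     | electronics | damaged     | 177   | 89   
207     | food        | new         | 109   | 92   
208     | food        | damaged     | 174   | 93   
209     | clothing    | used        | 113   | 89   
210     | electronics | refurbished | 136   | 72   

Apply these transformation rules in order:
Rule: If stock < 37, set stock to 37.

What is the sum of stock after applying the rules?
666

Step 1: 3 records have stock < 37
Step 2: These records originally summed to 71
Step 3: After setting to minimum: 3 × 37 = 111
Step 4: Unaffected records sum: 555
Step 5: Final sum = 111 + 555 = 666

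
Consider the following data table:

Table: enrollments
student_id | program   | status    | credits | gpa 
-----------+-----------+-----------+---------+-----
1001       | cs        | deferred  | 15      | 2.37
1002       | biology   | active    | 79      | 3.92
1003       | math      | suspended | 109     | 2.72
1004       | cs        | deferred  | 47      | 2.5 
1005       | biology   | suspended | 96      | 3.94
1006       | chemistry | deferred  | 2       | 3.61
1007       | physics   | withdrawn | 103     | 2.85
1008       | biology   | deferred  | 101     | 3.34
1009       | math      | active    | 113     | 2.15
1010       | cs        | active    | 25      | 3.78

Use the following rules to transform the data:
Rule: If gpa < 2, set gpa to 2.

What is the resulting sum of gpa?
31.18

Step 1: 0 records have gpa < 2
Step 2: These records originally summed to 0
Step 3: After setting to minimum: 0 × 2 = 0
Step 4: Unaffected records sum: 31.18
Step 5: Final sum = 0 + 31.18 = 31.18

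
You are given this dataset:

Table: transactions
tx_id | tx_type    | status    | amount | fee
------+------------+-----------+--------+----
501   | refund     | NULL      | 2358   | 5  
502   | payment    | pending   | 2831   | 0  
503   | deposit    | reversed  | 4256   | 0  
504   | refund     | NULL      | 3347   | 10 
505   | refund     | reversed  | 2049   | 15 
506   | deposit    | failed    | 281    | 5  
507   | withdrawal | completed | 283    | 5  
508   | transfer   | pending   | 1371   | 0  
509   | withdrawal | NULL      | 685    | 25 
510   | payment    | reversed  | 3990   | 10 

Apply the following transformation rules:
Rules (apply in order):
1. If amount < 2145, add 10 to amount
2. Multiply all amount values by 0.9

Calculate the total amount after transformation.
19350.9

Step 1: Apply Rule 1 - Add 10 to records with amount < 2145
  - 5 records affected: 4669 + (5 × 10) = 4719
  - Unaffected records: 16782
  - Sum after Rule 1: 21501
Step 2: Apply Rule 2 - Multiply all by 0.9
  - 21501 × 0.9 = 19350.9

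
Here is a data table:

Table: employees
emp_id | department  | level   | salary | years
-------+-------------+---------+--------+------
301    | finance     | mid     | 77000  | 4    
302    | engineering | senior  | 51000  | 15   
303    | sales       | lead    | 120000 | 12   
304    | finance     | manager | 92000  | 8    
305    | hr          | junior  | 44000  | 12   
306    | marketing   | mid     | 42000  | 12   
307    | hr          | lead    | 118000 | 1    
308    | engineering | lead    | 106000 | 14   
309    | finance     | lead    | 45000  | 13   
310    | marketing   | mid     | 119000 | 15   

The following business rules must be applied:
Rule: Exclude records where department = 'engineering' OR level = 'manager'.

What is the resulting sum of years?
69

Step 1: Find records where department = 'engineering' OR level = 'manager'
Step 2: 3 records match, summing to 37
Step 3: Original sum: 106
Step 4: Remaining sum = 106 - 37 = 69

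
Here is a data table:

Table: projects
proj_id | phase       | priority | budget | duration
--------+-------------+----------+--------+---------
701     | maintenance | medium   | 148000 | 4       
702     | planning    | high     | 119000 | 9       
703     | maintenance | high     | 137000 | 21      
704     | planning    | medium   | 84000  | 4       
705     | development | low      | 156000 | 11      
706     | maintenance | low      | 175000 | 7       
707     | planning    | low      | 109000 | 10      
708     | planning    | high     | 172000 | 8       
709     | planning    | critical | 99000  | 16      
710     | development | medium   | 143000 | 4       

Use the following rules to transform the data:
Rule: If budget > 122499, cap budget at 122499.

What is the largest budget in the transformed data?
122499

Step 1: Original maximum budget = 175000
Step 2: Apply cap at 122499
Step 3: 6 records had budget > 122499 and were capped
Step 4: Maximum after transformation = 122499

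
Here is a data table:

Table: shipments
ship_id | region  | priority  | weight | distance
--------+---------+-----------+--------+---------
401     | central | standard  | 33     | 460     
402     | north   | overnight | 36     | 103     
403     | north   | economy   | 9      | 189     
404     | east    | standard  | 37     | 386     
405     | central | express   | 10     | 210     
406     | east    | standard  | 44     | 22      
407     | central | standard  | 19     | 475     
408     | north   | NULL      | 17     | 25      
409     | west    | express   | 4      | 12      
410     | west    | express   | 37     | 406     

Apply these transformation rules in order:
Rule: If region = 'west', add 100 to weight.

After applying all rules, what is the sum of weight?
446

Step 1: Count records where region = 'west': 2
Step 2: Total bonus added: 2 × 100 = 200
Step 3: Original sum of weight: 246
Step 4: Final sum = 246 + 200 = 446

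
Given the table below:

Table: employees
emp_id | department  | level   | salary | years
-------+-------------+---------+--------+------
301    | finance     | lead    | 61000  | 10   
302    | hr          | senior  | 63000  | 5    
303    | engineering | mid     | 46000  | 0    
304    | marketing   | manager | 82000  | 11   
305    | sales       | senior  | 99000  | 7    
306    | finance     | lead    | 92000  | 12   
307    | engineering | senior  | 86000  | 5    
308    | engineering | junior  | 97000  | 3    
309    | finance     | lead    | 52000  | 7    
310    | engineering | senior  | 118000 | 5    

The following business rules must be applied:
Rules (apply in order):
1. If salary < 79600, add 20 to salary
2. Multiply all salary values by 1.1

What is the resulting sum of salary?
875688.0

Step 1: Apply Rule 1 - Add 20 to records with salary < 79600
  - 4 records affected: 222000 + (4 × 20) = 222080
  - Unaffected records: 574000
  - Sum after Rule 1: 796080
Step 2: Apply Rule 2 - Multiply all by 1.1
  - 796080 × 1.1 = 875688.0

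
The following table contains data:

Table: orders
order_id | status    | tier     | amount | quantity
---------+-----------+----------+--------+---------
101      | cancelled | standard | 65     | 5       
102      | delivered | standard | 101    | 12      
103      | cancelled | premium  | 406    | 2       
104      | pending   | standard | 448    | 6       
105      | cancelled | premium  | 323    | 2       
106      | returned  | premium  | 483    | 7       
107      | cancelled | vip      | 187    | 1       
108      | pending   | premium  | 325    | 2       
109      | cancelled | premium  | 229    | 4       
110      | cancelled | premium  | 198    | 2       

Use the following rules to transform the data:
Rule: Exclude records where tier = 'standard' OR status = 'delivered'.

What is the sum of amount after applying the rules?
2151

Step 1: Find records where tier = 'standard' OR status = 'delivered'
Step 2: 3 records match, summing to 614
Step 3: Original sum: 2765
Step 4: Remaining sum = 2765 - 614 = 2151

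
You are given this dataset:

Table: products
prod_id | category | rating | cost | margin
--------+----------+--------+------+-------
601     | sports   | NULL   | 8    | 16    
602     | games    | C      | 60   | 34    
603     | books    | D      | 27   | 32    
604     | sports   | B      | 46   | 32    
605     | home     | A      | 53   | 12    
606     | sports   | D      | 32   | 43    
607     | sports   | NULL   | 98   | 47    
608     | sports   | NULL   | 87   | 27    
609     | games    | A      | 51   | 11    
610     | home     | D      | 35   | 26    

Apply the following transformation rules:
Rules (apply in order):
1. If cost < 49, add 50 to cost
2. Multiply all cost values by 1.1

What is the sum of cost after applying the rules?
821.7

Step 1: Apply Rule 1 - Add 50 to records with cost < 49
  - 5 records affected: 148 + (5 × 50) = 398
  - Unaffected records: 349
  - Sum after Rule 1: 747
Step 2: Apply Rule 2 - Multiply all by 1.1
  - 747 × 1.1 = 821.7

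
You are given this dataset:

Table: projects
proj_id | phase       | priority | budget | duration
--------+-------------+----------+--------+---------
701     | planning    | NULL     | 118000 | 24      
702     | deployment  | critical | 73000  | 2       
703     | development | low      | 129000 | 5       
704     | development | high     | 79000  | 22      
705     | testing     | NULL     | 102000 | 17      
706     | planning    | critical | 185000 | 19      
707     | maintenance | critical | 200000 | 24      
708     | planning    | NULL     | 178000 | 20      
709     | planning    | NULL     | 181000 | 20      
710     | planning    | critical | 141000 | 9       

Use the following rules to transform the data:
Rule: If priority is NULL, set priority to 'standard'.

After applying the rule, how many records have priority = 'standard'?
4

Step 1: Count records where priority IS NULL
Step 2: Found 4 records with NULL priority
Step 3: These records will have priority set to 'standard'
Step 4: Records already having priority = 'standard': 0
Step 5: Answer: 4 + 0 = 4 records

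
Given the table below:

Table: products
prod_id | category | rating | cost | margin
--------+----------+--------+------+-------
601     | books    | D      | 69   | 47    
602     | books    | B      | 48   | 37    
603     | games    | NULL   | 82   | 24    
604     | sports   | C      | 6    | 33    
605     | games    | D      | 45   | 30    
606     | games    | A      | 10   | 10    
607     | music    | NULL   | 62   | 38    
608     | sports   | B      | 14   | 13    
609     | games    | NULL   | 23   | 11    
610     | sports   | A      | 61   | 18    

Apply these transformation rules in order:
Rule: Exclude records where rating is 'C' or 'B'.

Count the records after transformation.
7

Step 1: Count records to exclude
  - 1 (C) + 2 (B) = 3 records
Step 2: Total records: 10
Step 3: Remaining = 10 - 3 = 7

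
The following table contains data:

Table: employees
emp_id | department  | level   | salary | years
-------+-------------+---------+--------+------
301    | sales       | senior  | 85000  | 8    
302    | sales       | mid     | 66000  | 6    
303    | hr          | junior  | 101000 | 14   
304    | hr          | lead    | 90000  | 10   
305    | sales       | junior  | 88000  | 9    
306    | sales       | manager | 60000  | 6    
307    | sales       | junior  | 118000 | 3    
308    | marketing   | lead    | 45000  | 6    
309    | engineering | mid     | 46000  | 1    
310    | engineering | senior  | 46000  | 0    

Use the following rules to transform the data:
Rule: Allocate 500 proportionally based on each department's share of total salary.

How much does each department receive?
engineering: 61.74, hr: 128.19, marketing: 30.2, sales: 279.87

Step 1: Calculate total salary = 745000
Step 2: Calculate each department's proportion:
  engineering: 92000/745000 = 12.35% → 61.74
  hr: 191000/745000 = 25.64% → 128.19
  marketing: 45000/745000 = 6.04% → 30.2
  sales: 417000/745000 = 55.97% → 279.87
Step 3: Verify: sum of allocations ≈ 500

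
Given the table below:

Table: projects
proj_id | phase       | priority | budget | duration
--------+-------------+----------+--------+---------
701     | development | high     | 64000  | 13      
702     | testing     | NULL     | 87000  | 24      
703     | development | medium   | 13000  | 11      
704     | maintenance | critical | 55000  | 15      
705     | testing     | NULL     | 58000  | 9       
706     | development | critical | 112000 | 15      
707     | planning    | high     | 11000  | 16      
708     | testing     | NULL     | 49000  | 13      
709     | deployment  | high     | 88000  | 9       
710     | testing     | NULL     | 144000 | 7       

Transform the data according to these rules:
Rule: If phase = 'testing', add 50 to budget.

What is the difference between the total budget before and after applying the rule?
200

Step 1: Original sum of budget = 681000
Step 2: 4 records have phase = 'testing'
Step 3: Each affected record changes by 50
Step 4: Total change = 4 × 50 = 200
Step 5: New sum = 681000 + 200 = 681200
Step 6: Difference = |681200 - 681000| = 200
        (Sum increased by 200)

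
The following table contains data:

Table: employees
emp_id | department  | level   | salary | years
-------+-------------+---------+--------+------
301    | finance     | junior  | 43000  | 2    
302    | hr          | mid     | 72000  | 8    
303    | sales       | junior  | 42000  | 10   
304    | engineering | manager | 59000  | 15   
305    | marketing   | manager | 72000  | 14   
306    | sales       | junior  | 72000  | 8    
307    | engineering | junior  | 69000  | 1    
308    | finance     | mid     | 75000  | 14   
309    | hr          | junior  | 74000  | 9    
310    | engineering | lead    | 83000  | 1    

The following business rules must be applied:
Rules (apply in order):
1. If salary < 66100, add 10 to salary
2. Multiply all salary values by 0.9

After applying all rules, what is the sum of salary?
594927.0

Step 1: Apply Rule 1 - Add 10 to records with salary < 66100
  - 3 records affected: 144000 + (3 × 10) = 144030
  - Unaffected records: 517000
  - Sum after Rule 1: 661030
Step 2: Apply Rule 2 - Multiply all by 0.9
  - 661030 × 0.9 = 594927.0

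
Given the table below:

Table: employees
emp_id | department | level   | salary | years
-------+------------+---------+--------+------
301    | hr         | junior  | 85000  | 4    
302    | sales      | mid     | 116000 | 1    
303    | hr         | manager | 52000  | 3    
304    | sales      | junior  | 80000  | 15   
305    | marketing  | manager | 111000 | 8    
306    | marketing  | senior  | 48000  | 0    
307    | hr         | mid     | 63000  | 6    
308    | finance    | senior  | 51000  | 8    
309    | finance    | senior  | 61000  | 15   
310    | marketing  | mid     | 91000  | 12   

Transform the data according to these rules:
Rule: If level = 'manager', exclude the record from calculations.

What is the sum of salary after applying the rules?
595000

Step 1: Identify records where level = 'manager'
Step 2: The excluded records sum to 163000
Step 3: Original total salary = 758000
Step 4: Remaining total = 758000 - 163000 = 595000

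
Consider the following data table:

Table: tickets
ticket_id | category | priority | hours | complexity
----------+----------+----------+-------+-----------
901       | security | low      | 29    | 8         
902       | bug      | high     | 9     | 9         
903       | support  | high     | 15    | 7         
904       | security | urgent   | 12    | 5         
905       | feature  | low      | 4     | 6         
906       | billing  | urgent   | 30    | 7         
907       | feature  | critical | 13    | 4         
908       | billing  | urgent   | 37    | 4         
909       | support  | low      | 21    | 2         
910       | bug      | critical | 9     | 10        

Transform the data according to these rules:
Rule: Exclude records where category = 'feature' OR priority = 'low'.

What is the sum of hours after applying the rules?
112

Step 1: Find records where category = 'feature' OR priority = 'low'
Step 2: 4 records match, summing to 67
Step 3: Original sum: 179
Step 4: Remaining sum = 179 - 67 = 112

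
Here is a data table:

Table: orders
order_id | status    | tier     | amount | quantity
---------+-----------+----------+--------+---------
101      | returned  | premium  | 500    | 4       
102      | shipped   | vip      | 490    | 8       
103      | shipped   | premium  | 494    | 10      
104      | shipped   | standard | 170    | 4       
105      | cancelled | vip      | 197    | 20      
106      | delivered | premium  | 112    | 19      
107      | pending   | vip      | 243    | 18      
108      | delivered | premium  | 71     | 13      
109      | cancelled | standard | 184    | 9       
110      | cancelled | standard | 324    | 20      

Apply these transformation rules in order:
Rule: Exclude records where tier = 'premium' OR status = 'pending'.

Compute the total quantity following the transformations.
61

Step 1: Find records where tier = 'premium' OR status = 'pending'
Step 2: 5 records match, summing to 64
Step 3: Original sum: 125
Step 4: Remaining sum = 125 - 64 = 61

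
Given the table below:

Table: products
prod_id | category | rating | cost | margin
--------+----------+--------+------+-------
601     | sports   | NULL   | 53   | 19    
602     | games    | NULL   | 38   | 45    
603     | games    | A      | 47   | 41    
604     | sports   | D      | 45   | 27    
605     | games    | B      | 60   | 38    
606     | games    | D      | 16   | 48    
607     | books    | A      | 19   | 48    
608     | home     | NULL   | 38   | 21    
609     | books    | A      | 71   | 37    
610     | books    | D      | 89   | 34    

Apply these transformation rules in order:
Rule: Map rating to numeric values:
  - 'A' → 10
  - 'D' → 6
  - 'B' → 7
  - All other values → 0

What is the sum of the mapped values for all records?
55

Step 1: Apply mapping to each record
Step 2: Count by status:
  'A': 3 records × 10 = 30
  'D': 3 records × 6 = 18
  'B': 1 records × 7 = 7
Step 3: Sum all mapped values = 55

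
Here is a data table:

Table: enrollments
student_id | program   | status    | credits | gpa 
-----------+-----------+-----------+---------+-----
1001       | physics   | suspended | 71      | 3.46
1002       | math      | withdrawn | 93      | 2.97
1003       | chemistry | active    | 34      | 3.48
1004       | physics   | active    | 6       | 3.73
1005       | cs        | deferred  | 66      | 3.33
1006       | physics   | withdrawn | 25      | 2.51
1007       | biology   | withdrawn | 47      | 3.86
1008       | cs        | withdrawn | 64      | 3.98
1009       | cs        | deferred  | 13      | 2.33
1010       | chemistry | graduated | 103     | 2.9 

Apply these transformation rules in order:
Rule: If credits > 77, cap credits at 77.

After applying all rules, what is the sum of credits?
480

Step 1: 2 records have credits > 77
Step 2: These records originally summed to 196
Step 3: After capping: 2 × 77 = 154
Step 4: Unaffected records sum: 326
Step 5: Final sum = 154 + 326 = 480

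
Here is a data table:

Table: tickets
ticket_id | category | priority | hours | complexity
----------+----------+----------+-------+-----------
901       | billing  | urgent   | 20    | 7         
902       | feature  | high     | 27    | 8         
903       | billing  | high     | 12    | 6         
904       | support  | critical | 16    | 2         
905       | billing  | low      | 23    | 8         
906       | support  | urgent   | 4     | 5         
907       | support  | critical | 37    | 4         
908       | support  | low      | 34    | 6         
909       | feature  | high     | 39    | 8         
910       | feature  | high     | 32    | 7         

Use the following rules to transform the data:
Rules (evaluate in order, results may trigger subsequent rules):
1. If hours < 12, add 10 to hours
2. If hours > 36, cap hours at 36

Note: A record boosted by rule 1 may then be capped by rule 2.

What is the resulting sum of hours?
250

Step 1: Apply rule 1 to records with hours < 12
  - 1 records get bonus of 10
  - Of these, 0 records then exceed 36 and get capped
Step 2: Apply rule 2 to records with hours > 36
  - 2 records (original) are capped
Step 3: Calculate final sum = 250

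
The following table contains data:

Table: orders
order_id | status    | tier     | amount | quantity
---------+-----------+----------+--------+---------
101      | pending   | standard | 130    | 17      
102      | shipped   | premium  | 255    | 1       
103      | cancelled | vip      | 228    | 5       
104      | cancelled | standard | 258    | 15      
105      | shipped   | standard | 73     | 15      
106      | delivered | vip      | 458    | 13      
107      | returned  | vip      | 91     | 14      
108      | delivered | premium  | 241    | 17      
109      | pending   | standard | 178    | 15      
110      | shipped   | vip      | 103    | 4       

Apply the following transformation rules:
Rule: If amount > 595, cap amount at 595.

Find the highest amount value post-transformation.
458

Step 1: Original maximum amount = 458
Step 2: Check cap of 595 against maximum
Step 3: No records exceed the cap (max 458 <= cap 595), so no capping applies
Step 4: Maximum after transformation = 458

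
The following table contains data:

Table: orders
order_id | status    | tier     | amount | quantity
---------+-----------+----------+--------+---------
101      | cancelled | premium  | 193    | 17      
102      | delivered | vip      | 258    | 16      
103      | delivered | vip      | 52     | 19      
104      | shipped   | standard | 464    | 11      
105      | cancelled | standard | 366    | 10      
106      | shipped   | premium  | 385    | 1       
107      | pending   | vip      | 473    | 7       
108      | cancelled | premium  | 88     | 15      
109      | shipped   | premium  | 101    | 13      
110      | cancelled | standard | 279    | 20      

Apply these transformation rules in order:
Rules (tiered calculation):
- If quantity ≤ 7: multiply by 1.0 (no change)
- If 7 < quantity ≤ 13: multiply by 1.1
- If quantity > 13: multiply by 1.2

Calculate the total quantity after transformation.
149.8

Step 1: Tier 1 (quantity ≤ 7): 2 records, sum = 8 × 1.0 = 8.0
Step 2: Tier 2 (7 < quantity ≤ 13): 3 records, sum = 34 × 1.1 = 37.4
Step 3: Tier 3 (quantity > 13): 5 records, sum = 87 × 1.2 = 104.4
Step 4: Final sum = 8.0 + 37.4 + 104.4 = 149.8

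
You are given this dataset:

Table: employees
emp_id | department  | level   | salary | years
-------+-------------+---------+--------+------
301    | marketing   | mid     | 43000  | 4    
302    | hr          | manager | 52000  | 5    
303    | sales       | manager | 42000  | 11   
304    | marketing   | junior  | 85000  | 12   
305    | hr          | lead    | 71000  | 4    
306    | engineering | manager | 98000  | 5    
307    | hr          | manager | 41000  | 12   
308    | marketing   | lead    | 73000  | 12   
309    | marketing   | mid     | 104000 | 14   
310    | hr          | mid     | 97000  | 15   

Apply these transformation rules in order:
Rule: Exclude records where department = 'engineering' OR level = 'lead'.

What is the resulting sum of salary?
464000

Step 1: Find records where department = 'engineering' OR level = 'lead'
Step 2: 3 records match, summing to 242000
Step 3: Original sum: 706000
Step 4: Remaining sum = 706000 - 242000 = 464000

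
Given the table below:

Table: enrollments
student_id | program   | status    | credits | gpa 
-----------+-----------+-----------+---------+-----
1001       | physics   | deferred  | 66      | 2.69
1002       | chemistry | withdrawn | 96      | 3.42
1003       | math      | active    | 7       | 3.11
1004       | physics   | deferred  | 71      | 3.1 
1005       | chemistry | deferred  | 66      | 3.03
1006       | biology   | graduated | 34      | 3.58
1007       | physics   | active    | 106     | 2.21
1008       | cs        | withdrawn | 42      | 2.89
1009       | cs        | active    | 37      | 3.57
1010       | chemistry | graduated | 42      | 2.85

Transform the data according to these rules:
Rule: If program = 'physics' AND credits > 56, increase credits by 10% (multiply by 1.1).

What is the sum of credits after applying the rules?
591.3

Step 1: Find records where program = 'physics' AND credits > 56
Step 2: 3 records match, summing to 243
Step 3: After multiplier: 243 × 1.1 = 267.3
Step 4: Unaffected records sum: 324
Step 5: Final sum = 267.3 + 324 = 591.3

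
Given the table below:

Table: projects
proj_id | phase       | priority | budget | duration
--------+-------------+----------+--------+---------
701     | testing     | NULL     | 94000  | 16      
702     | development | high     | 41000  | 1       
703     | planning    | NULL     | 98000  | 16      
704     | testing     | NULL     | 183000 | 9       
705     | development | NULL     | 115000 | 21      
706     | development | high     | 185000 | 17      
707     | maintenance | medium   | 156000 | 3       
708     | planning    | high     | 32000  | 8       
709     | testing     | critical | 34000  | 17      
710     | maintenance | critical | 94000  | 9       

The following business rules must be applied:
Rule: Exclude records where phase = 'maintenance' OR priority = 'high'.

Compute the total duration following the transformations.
79

Step 1: Find records where phase = 'maintenance' OR priority = 'high'
Step 2: 5 records match, summing to 38
Step 3: Original sum: 117
Step 4: Remaining sum = 117 - 38 = 79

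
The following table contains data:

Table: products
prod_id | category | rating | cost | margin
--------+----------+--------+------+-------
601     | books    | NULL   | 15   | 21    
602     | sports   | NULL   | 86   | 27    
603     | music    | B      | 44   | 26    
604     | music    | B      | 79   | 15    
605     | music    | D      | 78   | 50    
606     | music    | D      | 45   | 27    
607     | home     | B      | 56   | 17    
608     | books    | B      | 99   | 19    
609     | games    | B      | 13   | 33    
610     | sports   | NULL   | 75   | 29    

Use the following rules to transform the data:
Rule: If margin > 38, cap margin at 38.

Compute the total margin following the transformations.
252

Step 1: 1 records have margin > 38
Step 2: These records originally summed to 50
Step 3: After capping: 1 × 38 = 38
Step 4: Unaffected records sum: 214
Step 5: Final sum = 38 + 214 = 252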